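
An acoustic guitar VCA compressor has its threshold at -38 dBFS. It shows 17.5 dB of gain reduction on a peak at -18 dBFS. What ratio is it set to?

8:1

Input overshoot = -18 − (-38) = 20 dB.
Output overshoot = 20 − 17.5 = 2.5 dB.
Ratio = input overshoot / output overshoot = 20 / 2.5 = 8.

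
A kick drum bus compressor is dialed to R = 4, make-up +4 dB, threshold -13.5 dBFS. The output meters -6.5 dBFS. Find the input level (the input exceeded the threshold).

Remove make-up: -6.5 − 4 = -10.5 dBFS.
The compressed level sits -10.5 − (-13.5) = 3 dB over threshold.
Undo the ratio: input overshoot = 3 × 4 = 12 dB, giving input = -1.5 dBFS.

-1.5 dBFS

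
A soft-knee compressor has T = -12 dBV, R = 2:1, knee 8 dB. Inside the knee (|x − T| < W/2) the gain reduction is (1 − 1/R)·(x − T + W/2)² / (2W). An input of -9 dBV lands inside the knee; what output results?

x − T + W/2 = -9 − (-12) + 4 = 7.
GR = (1 − 1/2) × 7² / 16 = 0.5 × 49 / 16 = 1.53125 dB.
Output = -9 − 1.53125 = -10.53125 dBV.

-10.53125 dBV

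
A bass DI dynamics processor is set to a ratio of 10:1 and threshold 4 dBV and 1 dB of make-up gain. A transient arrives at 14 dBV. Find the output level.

6 dBV

The input is 10 dB above the 4 dBV threshold.
10:1 compression reduces that to 10/10 = 1 dB over.
Output = 4 + 1 = 5 dBV; make-up adds 1 dB, giving 6 dBV.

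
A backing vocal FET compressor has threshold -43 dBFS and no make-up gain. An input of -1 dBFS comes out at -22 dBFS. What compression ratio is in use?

2:1

Input overshoot = -1 − (-43) = 42 dB; output overshoot = -22 − (-43) = 21 dB.
Ratio = 42 / 21 = 2.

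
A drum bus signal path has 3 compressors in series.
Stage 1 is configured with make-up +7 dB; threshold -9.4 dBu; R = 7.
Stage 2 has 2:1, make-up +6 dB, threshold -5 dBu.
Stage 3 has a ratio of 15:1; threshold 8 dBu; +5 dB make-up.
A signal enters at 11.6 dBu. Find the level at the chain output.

Stage 1: 11.6 dBu is 21 dB over -9.4 dBu; at 7:1 that becomes 3 dB over, giving -6.4 dBu; +7 dB make-up → 0.6 dBu.
Stage 2: overshoot 5.6 dB → 5.6/2 = 2.8 dB → -2.2 dBu; +6 dB make-up → 3.8 dBu.
Stage 3: below threshold (3.8 ≤ 8); passes unchanged; make-up brings it to 8.8 dBu.

8.8 dBu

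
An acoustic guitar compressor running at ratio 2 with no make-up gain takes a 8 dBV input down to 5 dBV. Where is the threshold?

Let T be the threshold. Output overshoot = (input overshoot)/R, so 5 − T = (8 − T)/2.
2·(5 − T) = 8 − T → 1·T = 10 − 8 = 2.
T = 2/1 = 2 dBV.

2 dBV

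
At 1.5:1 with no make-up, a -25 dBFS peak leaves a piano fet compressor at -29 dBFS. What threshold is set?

Input is 12 dB above T (since output overshoot × R = input overshoot: (-29 − T)·1.5 = -25 − T gives T = -37 dBFS).
Check: -37 + (-25 − (-37))/1.5 = -37 + 8 = -29 dBFS. ✓

-37 dBFS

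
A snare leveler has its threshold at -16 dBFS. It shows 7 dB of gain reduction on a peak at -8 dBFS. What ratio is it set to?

8:1

Input overshoot = -8 − (-16) = 8 dB.
Output overshoot = 8 − 7 = 1 dB.
Ratio = input overshoot / output overshoot = 8 / 1 = 8.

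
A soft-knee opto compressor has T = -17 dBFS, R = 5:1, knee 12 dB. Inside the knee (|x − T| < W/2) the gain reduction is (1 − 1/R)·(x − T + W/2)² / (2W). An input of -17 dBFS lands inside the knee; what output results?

-18.2 dBFS

x − T + W/2 = -17 − (-17) + 6 = 6.
GR = (1 − 1/5) × 6² / 24 = 0.8 × 36 / 24 = 1.2 dB.
Output = -17 − 1.2 = -18.2 dBFS.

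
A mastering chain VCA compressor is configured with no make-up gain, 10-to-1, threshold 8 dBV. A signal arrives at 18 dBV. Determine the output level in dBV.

Overshoot: 18 − 8 = 10 dB.
The 10 dB excess becomes 1 dB after 10:1 reduction.
That puts the output at 9 dBV.

9 dBV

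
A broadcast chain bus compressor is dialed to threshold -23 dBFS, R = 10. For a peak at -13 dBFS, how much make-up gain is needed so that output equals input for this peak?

9 dB

Overshoot 10 dB → 10/10 = 1 dB after compression, so the compressed level is -23 + 1 = -22 dBFS.
Make-up = target − compressed = -13 − (-22) = 9 dB.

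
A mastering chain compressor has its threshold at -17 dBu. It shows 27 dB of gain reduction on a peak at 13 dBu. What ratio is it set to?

10:1

Input overshoot = 13 − (-17) = 30 dB.
Output overshoot = 30 − 27 = 3 dB.
Ratio = input overshoot / output overshoot = 30 / 3 = 10.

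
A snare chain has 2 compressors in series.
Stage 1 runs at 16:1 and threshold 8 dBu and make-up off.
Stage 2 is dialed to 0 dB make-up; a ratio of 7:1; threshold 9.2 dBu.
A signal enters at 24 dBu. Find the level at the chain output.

Stage 1: 24 dBu is 16 dB over 8 dBu; at 16:1 that becomes 1 dB over, giving 9 dBu.
Stage 2: 9 dBu ≤ 9.2 dBu, so stage 2 doesn't engage; output 9 dBu.

9 dBu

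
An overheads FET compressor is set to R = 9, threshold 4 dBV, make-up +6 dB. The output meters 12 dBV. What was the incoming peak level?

22 dBV

Stripping the +6 dB make-up gives 6 dBV at the gain stage.
That's 2 dB above the 4 dBV threshold.
Undo the ratio: input overshoot = 2 × 9 = 18 dB, giving input = 22 dBV.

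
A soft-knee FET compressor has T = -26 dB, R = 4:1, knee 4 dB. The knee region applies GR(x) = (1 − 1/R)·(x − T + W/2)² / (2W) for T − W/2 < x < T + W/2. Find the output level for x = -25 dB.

-25.84375 dB

x − T + W/2 = -25 − (-26) + 2 = 3.
GR = (1 − 1/4) × 3² / 8 = 0.75 × 9 / 8 = 0.84375 dB.
Output = -25 − 0.84375 = -25.84375 dB.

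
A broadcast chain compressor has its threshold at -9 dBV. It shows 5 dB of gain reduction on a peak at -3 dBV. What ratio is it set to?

6:1

Input overshoot = -3 − (-9) = 6 dB.
Output overshoot = 6 − 5 = 1 dB.
Ratio = input overshoot / output overshoot = 6 / 1 = 6.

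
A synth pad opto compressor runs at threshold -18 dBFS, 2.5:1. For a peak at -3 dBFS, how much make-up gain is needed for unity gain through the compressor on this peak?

9 dB

The peak compresses to -18 + 15/2.5 = -12 dBFS.
To reach -3 dBFS requires -3 − (-12) = 9 dB of make-up.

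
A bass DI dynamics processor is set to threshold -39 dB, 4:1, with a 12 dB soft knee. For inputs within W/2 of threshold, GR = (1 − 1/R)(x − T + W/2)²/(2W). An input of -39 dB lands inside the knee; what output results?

x − T + W/2 = -39 − (-39) + 6 = 6.
GR = (1 − 1/4) × 6² / 24 = 0.75 × 36 / 24 = 1.125 dB.
Output = -39 − 1.125 = -40.125 dB.

-40.125 dB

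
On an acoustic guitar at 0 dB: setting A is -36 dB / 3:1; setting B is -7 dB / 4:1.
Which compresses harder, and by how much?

A: GR = 36 − 36/3 = 24 dB.
B: GR = 7 − 7/4 = 5.25 dB.
A reduces 18.75 dB more.

A, by 18.75 dB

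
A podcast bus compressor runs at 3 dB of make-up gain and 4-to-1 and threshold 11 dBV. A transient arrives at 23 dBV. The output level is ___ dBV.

17 dBV

The input is 12 dB above the 11 dBV threshold.
The 12 dB excess becomes 3 dB after 4:1 reduction.
That puts the output at 14 dBV; make-up adds 3 dB, giving 17 dBV.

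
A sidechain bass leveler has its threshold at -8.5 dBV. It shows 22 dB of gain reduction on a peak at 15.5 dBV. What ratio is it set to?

Input overshoot = 15.5 − (-8.5) = 24 dB.
Output overshoot = 24 − 22 = 2 dB.
Ratio = input overshoot / output overshoot = 24 / 2 = 12.

12:1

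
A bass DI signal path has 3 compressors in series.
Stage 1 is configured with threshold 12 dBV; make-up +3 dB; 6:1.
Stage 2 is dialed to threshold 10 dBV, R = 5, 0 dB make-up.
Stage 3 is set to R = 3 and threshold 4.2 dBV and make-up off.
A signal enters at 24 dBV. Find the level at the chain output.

Stage 1: 24 dBV is 12 dB over 12 dBV; at 6:1 that becomes 2 dB over, giving 14 dBV; +3 dB make-up → 17 dBV.
Stage 2: overshoot 7 dB → 7/5 = 1.4 dB → 11.4 dBV.
Stage 3: 7.2 dB above 4.2 dBV, reduced 3:1 to 2.4 dB above → 6.6 dBV.

6.6 dBV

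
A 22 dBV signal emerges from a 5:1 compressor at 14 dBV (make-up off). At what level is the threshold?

12 dBV

Input is 10 dB above T (since output overshoot × R = input overshoot: (14 − T)·5 = 22 − T gives T = 12 dBV).
Check: 12 + (22 − 12)/5 = 12 + 2 = 14 dBV. ✓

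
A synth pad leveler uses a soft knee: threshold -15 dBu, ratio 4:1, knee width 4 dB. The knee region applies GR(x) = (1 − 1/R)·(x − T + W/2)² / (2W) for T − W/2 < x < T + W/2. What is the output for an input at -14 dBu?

x − T + W/2 = -14 − (-15) + 2 = 3.
GR = (1 − 1/4) × 3² / 8 = 0.75 × 9 / 8 = 0.84375 dB.
Output = -14 − 0.84375 = -14.84375 dBu.

-14.84375 dBu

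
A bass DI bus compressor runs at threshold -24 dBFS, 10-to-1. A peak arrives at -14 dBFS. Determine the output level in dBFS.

-23 dBFS

Overshoot: -14 − (-24) = 10 dB.
The 10 dB excess becomes 1 dB after 10:1 reduction.
Output = -24 + 1 = -23 dBFS.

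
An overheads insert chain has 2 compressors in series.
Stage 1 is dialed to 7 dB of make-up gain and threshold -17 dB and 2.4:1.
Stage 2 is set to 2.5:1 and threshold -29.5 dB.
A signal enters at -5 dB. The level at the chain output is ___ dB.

-19.7 dB

Stage 1: 12 dB above -17 dB, reduced 2.4:1 to 5 dB above → -12 dB; +7 dB make-up → -5 dB.
Stage 2: 24.5 dB above -29.5 dB, reduced 2.5:1 to 9.8 dB above → -19.7 dB.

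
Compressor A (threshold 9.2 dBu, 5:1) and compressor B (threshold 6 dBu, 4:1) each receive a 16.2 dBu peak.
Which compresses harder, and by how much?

B, by 2.05 dB

A: 7 dB over, compressed to 1.4 dB over, so 5.6 dB of GR.
B: 10.2 dB over, compressed to 2.55 dB over, so 7.65 dB of GR.
B reduces 2.05 dB more.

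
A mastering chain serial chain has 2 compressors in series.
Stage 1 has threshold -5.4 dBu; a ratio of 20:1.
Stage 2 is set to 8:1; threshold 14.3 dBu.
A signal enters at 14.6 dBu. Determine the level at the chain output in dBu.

-4.4 dBu

Stage 1: overshoot 20 dB → 20/20 = 1 dB → -4.4 dBu.
Stage 2: -4.4 dBu ≤ 14.3 dBu, so stage 2 doesn't engage; output -4.4 dBu.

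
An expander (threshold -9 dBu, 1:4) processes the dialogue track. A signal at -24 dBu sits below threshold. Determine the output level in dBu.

Below threshold, a 1:4 expander applies gain = (4−1)×(T − x) of attenuation.
(4−1) × 15 = 45 dB, so output = -24 − 45 = -69 dBu.

-69 dBu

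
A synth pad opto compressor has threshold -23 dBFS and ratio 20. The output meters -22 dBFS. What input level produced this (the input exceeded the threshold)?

The compressed level sits -22 − (-23) = 1 dB over threshold.
Undo the ratio: input overshoot = 1 × 20 = 20 dB, giving input = -3 dBFS.

-3 dBFS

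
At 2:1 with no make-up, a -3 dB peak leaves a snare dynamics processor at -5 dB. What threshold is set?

-7 dB

Input is 4 dB above T (since output overshoot × R = input overshoot: (-5 − T)·2 = -3 − T gives T = -7 dB).
Check: -7 + (-3 − (-7))/2 = -7 + 2 = -5 dB. ✓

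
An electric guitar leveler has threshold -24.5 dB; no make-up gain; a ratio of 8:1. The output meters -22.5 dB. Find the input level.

-8.5 dB

That's 2 dB above the -24.5 dB threshold.
Undo the ratio: input overshoot = 2 × 8 = 16 dB, giving input = -8.5 dB.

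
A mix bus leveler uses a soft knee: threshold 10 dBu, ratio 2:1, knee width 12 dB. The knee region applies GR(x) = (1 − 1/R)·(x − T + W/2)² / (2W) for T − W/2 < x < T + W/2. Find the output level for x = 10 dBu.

x − T + W/2 = 10 − 10 + 6 = 6.
GR = (1 − 1/2) × 6² / 24 = 0.5 × 36 / 24 = 0.75 dB.
Output = 10 − 0.75 = 9.25 dBu.

9.25 dBu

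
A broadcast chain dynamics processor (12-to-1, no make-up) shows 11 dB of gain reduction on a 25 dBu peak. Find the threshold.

13 dBu

Input is 12 dB above T (since output overshoot × R = input overshoot: (14 − T)·12 = 25 − T gives T = 13 dBu).
Check: 13 + (25 − 13)/12 = 13 + 1 = 14 dBu. ✓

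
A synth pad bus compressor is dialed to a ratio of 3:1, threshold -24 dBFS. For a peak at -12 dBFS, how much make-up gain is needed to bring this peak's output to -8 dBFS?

12 dB

The peak compresses to -24 + 12/3 = -20 dBFS.
To reach -8 dBFS requires -8 − (-20) = 12 dB of make-up.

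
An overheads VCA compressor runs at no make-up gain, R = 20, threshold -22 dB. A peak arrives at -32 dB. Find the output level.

-32 dB is 10 dB below the -22 dB threshold, so no gain reduction is applied.
Output = input = -32 dB.

-32 dB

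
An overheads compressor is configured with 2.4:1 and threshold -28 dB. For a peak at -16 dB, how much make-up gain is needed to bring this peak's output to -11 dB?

Overshoot 12 dB → 12/2.4 = 5 dB after compression, so the compressed level is -28 + 5 = -23 dB.
Make-up = target − compressed = -11 − (-23) = 12 dB.

12 dB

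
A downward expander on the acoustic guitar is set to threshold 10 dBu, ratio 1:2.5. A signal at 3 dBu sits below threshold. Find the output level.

-7.5 dBu

The input is 7 dB below the 10 dBu threshold.
A 1:2.5 expander multiplies undershoot by 2.5: 7 × 2.5 = 17.5 dB below threshold.
Output = 10 − 17.5 = -7.5 dBu.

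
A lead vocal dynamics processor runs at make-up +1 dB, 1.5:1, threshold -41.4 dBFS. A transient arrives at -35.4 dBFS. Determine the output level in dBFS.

Overshoot: -35.4 − (-41.4) = 6 dB.
The 6 dB excess becomes 4 dB after 1.5:1 reduction.
That puts the output at -37.4 dBFS; make-up adds 1 dB, giving -36.4 dBFS.

-36.4 dBFS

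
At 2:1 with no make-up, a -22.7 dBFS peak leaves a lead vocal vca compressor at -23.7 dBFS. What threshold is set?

-24.7 dBFS

Let T be the threshold. Output overshoot = (input overshoot)/R, so -23.7 − T = (-22.7 − T)/2.
2·(-23.7 − T) = -22.7 − T → 1·T = -47.4 − (-22.7) = -24.7.
T = -24.7/1 = -24.7 dBFS.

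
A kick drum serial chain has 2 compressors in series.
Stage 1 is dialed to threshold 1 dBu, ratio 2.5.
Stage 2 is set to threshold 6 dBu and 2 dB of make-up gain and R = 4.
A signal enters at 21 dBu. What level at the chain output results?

8.75 dBu

Stage 1: overshoot 20 dB → 20/2.5 = 8 dB → 9 dBu.
Stage 2: 9 dBu is 3 dB over 6 dBu; at 4:1 that becomes 0.75 dB over, giving 6.75 dBu; +2 dB make-up → 8.75 dBu.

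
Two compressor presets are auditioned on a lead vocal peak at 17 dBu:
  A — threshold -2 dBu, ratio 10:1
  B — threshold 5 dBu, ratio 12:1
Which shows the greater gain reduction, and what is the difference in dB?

A: GR = 19 − 19/10 = 17.1 dB.
B: GR = 12 − 12/12 = 11 dB.
A reduces 6.1 dB more.

A, by 6.1 dB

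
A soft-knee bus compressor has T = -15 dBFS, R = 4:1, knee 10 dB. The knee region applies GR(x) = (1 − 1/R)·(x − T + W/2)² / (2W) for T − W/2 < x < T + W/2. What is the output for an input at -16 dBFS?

x − T + W/2 = -16 − (-15) + 5 = 4.
GR = (1 − 1/4) × 4² / 20 = 0.75 × 16 / 20 = 0.6 dB.
Output = -16 − 0.6 = -16.6 dBFS.

-16.6 dBFS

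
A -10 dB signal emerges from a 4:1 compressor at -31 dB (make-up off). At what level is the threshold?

-38 dB

Let T be the threshold. Output overshoot = (input overshoot)/R, so -31 − T = (-10 − T)/4.
4·(-31 − T) = -10 − T → 3·T = -124 − (-10) = -114.
T = -114/3 = -38 dB.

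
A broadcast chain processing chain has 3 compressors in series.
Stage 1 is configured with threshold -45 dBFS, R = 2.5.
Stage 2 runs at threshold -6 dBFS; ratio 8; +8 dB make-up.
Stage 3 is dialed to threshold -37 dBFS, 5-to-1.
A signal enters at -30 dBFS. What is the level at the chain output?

Stage 1: -30 dBFS is 15 dB over -45 dBFS; at 2.5:1 that becomes 6 dB over, giving -39 dBFS.
Stage 2: -39 dBFS ≤ -6 dBFS, so stage 2 doesn't engage; make-up brings it to -31 dBFS.
Stage 3: -31 dBFS is 6 dB over -37 dBFS; at 5:1 that becomes 1.2 dB over, giving -35.8 dBFS.

-35.8 dBFS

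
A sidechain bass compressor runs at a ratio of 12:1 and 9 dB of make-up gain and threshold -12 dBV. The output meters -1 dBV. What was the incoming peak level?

12 dBV

Before make-up, the level was -1 − 9 = -10 dBV.
Post-compression overshoot = -10 − (-12) = 2 dB.
Input overshoot = R × output overshoot = 24 dB → input = -12 + 24 = 12 dBV.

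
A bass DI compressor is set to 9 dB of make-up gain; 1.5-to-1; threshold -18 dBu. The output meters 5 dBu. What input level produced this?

Remove make-up: 5 − 9 = -4 dBu.
That's 14 dB above the -18 dBu threshold.
Before 1.5:1 compression the overshoot was 14 × 1.5 = 21 dB, so input = -18 + 21 = 3 dBu.

3 dBu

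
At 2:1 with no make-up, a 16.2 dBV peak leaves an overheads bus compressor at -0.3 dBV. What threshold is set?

-16.8 dBV

Input is 33 dB above T (since output overshoot × R = input overshoot: (-0.3 − T)·2 = 16.2 − T gives T = -16.8 dBV).
Check: -16.8 + (16.2 − (-16.8))/2 = -16.8 + 16.5 = -0.3 dBV. ✓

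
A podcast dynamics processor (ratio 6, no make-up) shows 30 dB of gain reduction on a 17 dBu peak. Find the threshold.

-19 dBu

Input is 36 dB above T (since output overshoot × R = input overshoot: (-13 − T)·6 = 17 − T gives T = -19 dBu).
Check: -19 + (17 − (-19))/6 = -19 + 6 = -13 dBu. ✓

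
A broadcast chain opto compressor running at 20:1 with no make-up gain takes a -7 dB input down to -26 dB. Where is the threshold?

-27 dB

Let T be the threshold. Output overshoot = (input overshoot)/R, so -26 − T = (-7 − T)/20.
20·(-26 − T) = -7 − T → 19·T = -520 − (-7) = -513.
T = -513/19 = -27 dB.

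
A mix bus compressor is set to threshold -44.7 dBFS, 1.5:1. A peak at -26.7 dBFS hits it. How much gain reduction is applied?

6 dB

-26.7 dBFS exceeds the threshold by 18 dB.
After 1.5:1 compression the overshoot becomes 18/1.5 = 12 dB.
Gain reduction = 18 − 12 = 6 dB.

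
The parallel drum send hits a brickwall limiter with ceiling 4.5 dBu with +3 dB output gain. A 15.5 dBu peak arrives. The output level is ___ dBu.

7.5 dBu

A brickwall limiter is an ∞:1 compressor: any input above the ceiling is clamped to 4.5 dBu.
Output gain then adds 3 dB: 4.5 + 3 = 7.5 dBu.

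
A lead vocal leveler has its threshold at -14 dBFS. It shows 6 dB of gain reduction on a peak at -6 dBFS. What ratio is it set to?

4:1

Input overshoot = -6 − (-14) = 8 dB.
Output overshoot = 8 − 6 = 2 dB.
Ratio = input overshoot / output overshoot = 8 / 2 = 4.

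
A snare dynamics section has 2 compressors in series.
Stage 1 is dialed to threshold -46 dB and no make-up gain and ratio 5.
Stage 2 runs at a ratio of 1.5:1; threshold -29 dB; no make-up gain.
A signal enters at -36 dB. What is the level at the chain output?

Stage 1: 10 dB above -46 dB, reduced 5:1 to 2 dB above → -44 dB.
Stage 2: -44 dB ≤ -29 dB, so stage 2 doesn't engage; output -44 dB.

-44 dB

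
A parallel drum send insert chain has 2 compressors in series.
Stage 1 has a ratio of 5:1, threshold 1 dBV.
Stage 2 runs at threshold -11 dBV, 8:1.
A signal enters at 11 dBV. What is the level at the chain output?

-9.25 dBV

Stage 1: overshoot 10 dB → 10/5 = 2 dB → 3 dBV.
Stage 2: overshoot 14 dB → 14/8 = 1.75 dB → -9.25 dBV.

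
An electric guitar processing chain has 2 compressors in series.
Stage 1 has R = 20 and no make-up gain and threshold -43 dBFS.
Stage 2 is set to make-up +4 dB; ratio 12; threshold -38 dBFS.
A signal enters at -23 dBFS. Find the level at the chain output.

Stage 1: overshoot 20 dB → 20/20 = 1 dB → -42 dBFS.
Stage 2: -42 dBFS is at or below the -38 dBFS threshold — no compression; make-up brings it to -38 dBFS.

-38 dBFS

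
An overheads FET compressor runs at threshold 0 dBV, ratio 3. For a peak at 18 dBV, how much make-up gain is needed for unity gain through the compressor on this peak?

12 dB

Without make-up, output = threshold + overshoot/3 = 0 + 6 = 6 dBV.
Gap to target: 12 dB.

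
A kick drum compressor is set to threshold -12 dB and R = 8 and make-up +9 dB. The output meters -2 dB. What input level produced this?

Remove make-up: -2 − 9 = -11 dB.
The compressed level sits -11 − (-12) = 1 dB over threshold.
Before 8:1 compression the overshoot was 1 × 8 = 8 dB, so input = -12 + 8 = -4 dB.

-4 dB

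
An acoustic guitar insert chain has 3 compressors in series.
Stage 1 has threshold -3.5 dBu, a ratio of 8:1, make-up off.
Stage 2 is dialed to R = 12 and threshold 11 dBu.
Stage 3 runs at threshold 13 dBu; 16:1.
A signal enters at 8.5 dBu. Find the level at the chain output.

Stage 1: 8.5 dBu is 12 dB over -3.5 dBu; at 8:1 that becomes 1.5 dB over, giving -2 dBu.
Stage 2: -2 dBu ≤ 11 dBu, so stage 2 doesn't engage; output -2 dBu.
Stage 3: -2 dBu ≤ 13 dBu, so stage 3 doesn't engage; output -2 dBu.

-2 dBu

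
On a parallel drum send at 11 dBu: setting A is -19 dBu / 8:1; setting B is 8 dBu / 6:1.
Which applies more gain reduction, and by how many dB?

A: GR = 30 − 30/8 = 26.25 dB.
B: GR = 3 − 3/6 = 2.5 dB.
A applies 23.75 dB more gain reduction.

A, by 23.75 dB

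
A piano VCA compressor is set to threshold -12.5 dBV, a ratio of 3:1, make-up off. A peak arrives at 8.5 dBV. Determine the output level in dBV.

The input is 21 dB above the -12.5 dBV threshold.
3:1 compression reduces that to 21/3 = 7 dB over.
So the level is -12.5 + 7 = -5.5 dBV.

-5.5 dBV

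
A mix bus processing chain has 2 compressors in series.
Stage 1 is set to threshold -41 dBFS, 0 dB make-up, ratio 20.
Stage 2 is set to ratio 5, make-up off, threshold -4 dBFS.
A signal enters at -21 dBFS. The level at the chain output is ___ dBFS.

Stage 1: -21 dBFS is 20 dB over -41 dBFS; at 20:1 that becomes 1 dB over, giving -40 dBFS.
Stage 2: below threshold (-40 ≤ -4); passes unchanged; output -40 dBFS.

-40 dBFS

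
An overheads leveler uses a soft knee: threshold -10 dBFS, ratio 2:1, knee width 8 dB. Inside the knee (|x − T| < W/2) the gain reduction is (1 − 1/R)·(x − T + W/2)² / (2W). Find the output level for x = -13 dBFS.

x − T + W/2 = -13 − (-10) + 4 = 1.
GR = (1 − 1/2) × 1² / 16 = 0.5 × 1 / 16 = 0.03125 dB.
Output = -13 − 0.03125 = -13.03125 dBFS.

-13.03125 dBFS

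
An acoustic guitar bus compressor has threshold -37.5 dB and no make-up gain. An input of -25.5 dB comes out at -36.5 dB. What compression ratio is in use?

Input overshoot = -25.5 − (-37.5) = 12 dB; output overshoot = -36.5 − (-37.5) = 1 dB.
Ratio = 12 / 1 = 12.

12:1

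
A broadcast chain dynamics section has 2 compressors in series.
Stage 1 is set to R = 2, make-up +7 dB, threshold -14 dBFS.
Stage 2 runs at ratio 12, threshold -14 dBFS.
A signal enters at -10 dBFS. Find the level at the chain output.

-13.25 dBFS

Stage 1: -10 dBFS is 4 dB over -14 dBFS; at 2:1 that becomes 2 dB over, giving -12 dBFS; +7 dB make-up → -5 dBFS.
Stage 2: -5 dBFS is 9 dB over -14 dBFS; at 12:1 that becomes 0.75 dB over, giving -13.25 dBFS.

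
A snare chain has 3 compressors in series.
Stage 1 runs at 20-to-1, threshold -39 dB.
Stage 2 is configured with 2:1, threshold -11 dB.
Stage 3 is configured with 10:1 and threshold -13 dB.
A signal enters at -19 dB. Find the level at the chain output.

-38 dB

Stage 1: -19 dB is 20 dB over -39 dB; at 20:1 that becomes 1 dB over, giving -38 dB.
Stage 2: -38 dB ≤ -11 dB, so stage 2 doesn't engage; output -38 dB.
Stage 3: below threshold (-38 ≤ -13); passes unchanged; output -38 dB.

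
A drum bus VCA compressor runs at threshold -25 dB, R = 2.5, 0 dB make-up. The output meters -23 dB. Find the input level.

That's 2 dB above the -25 dB threshold.
Undo the ratio: input overshoot = 2 × 2.5 = 5 dB, giving input = -20 dB.

-20 dB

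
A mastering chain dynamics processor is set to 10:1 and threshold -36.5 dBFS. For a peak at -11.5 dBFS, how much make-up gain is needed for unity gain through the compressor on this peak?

22.5 dB

The peak compresses to -36.5 + 25/10 = -34 dBFS.
To reach -11.5 dBFS requires -11.5 − (-34) = 22.5 dB of make-up.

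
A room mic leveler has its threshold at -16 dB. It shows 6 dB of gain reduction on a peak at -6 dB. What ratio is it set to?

2.5:1

Input overshoot = -6 − (-16) = 10 dB.
Output overshoot = 10 − 6 = 4 dB.
Ratio = input overshoot / output overshoot = 10 / 4 = 2.5.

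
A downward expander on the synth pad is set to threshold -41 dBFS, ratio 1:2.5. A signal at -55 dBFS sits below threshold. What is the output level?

The input is 14 dB below the -41 dBFS threshold.
A 1:2.5 expander multiplies undershoot by 2.5: 14 × 2.5 = 35 dB below threshold.
Output = -41 − 35 = -76 dBFS.

-76 dBFS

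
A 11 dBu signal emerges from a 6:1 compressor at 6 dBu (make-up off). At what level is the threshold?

Gain reduction = 11 − 6 = 5 dB; output overshoot = GR / (R − 1) = 5 / 5 = 1 dB.
Threshold = output − output overshoot = 6 − 1 = 5 dBu.

5 dBu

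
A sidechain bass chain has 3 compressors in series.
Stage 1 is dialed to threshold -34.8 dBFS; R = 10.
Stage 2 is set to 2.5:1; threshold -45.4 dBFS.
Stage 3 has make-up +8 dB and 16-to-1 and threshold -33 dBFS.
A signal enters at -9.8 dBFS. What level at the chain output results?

Stage 1: -9.8 dBFS is 25 dB over -34.8 dBFS; at 10:1 that becomes 2.5 dB over, giving -32.3 dBFS.
Stage 2: overshoot 13.1 dB → 13.1/2.5 = 5.24 dB → -40.16 dBFS.
Stage 3: -40.16 dBFS is at or below the -33 dBFS threshold — no compression; make-up brings it to -32.16 dBFS.

-32.16 dBFS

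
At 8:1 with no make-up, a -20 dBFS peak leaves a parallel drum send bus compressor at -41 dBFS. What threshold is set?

-44 dBFS

Let T be the threshold. Output overshoot = (input overshoot)/R, so -41 − T = (-20 − T)/8.
8·(-41 − T) = -20 − T → 7·T = -328 − (-20) = -308.
T = -308/7 = -44 dBFS.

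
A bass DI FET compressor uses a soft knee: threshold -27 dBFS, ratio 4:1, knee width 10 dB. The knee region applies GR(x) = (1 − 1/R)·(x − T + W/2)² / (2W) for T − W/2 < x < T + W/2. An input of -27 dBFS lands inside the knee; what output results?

x − T + W/2 = -27 − (-27) + 5 = 5.
GR = (1 − 1/4) × 5² / 20 = 0.75 × 25 / 20 = 0.9375 dB.
Output = -27 − 0.9375 = -27.9375 dBFS.

-27.9375 dBFS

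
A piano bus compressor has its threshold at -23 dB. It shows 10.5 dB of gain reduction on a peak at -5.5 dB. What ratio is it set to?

2.5:1

Input overshoot = -5.5 − (-23) = 17.5 dB.
Output overshoot = 17.5 − 10.5 = 7 dB.
Ratio = input overshoot / output overshoot = 17.5 / 7 = 2.5.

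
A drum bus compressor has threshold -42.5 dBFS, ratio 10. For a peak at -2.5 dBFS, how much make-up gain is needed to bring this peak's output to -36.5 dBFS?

2 dB

Overshoot 40 dB → 40/10 = 4 dB after compression, so the compressed level is -42.5 + 4 = -38.5 dBFS.
Make-up = target − compressed = -36.5 − (-38.5) = 2 dB.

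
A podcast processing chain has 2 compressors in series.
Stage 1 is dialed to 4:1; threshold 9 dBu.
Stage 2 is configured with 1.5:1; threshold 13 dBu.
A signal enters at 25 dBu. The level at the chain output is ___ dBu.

13 dBu

Stage 1: overshoot 16 dB → 16/4 = 4 dB → 13 dBu.
Stage 2: 13 dBu is at or below the 13 dBu threshold — no compression; output 13 dBu.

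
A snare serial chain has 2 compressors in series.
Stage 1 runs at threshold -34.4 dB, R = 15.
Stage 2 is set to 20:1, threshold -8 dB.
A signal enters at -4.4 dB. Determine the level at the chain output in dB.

Stage 1: -4.4 dB is 30 dB over -34.4 dB; at 15:1 that becomes 2 dB over, giving -32.4 dB.
Stage 2: below threshold (-32.4 ≤ -8); passes unchanged; output -32.4 dB.

-32.4 dB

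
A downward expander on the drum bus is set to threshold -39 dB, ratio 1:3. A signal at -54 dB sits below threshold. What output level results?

Undershoot = (-39) − (-54) = 15 dB.
At 1:3, that expands to 45 dB under threshold.
Output = -39 − 45 = -84 dB.

-84 dB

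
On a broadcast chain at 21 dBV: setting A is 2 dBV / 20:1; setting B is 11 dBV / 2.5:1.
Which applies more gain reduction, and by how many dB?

A, by 12.05 dB

A: 19 dB over, compressed to 0.95 dB over, so 18.05 dB of GR.
B: 10 dB over, compressed to 4 dB over, so 6 dB of GR.
A applies 12.05 dB more gain reduction.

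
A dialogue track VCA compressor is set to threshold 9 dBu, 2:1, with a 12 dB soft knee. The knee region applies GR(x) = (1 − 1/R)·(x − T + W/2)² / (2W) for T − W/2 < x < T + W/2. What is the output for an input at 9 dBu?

x − T + W/2 = 9 − 9 + 6 = 6.
GR = (1 − 1/2) × 6² / 24 = 0.5 × 36 / 24 = 0.75 dB.
Output = 9 − 0.75 = 8.25 dBu.

8.25 dBu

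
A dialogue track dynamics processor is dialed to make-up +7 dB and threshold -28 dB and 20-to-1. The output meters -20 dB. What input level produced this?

Remove make-up: -20 − 7 = -27 dB.
Post-compression overshoot = -27 − (-28) = 1 dB.
Before 20:1 compression the overshoot was 1 × 20 = 20 dB, so input = -28 + 20 = -8 dB.

-8 dB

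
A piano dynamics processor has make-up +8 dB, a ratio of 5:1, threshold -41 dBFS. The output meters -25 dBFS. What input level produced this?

-1 dBFS

Stripping the +8 dB make-up gives -33 dBFS at the gain stage.
Post-compression overshoot = -33 − (-41) = 8 dB.
Undo the ratio: input overshoot = 8 × 5 = 40 dB, giving input = -1 dBFS.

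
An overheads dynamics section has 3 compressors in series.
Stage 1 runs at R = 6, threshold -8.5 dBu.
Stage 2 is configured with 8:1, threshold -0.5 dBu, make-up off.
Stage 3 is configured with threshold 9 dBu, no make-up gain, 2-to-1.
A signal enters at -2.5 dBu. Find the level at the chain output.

-7.5 dBu

Stage 1: 6 dB above -8.5 dBu, reduced 6:1 to 1 dB above → -7.5 dBu.
Stage 2: -7.5 dBu is at or below the -0.5 dBu threshold — no compression; output -7.5 dBu.
Stage 3: -7.5 dBu is at or below the 9 dBu threshold — no compression; output -7.5 dBu.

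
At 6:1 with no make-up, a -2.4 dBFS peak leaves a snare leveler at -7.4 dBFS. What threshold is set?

Gain reduction = -2.4 − (-7.4) = 5 dB; output overshoot = GR / (R − 1) = 5 / 5 = 1 dB.
Threshold = output − output overshoot = -7.4 − 1 = -8.4 dBFS.

-8.4 dBFS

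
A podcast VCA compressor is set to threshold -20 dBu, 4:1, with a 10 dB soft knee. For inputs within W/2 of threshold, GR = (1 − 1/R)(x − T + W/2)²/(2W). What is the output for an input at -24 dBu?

x − T + W/2 = -24 − (-20) + 5 = 1.
GR = (1 − 1/4) × 1² / 20 = 0.75 × 1 / 20 = 0.0375 dB.
Output = -24 − 0.0375 = -24.0375 dBu.

-24.0375 dBu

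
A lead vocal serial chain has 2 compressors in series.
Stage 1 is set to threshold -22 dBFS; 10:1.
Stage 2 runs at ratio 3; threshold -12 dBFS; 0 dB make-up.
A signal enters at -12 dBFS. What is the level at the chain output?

-21 dBFS

Stage 1: overshoot 10 dB → 10/10 = 1 dB → -21 dBFS.
Stage 2: -21 dBFS is at or below the -12 dBFS threshold — no compression; output -21 dBFS.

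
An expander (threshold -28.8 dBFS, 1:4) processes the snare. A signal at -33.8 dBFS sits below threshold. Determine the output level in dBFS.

-48.8 dBFS

The input is 5 dB below the -28.8 dBFS threshold.
A 1:4 expander multiplies undershoot by 4: 5 × 4 = 20 dB below threshold.
Output = -28.8 − 20 = -48.8 dBFS.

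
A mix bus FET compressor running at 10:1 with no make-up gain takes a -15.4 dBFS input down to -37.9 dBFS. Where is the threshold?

-40.4 dBFS

Let T be the threshold. Output overshoot = (input overshoot)/R, so -37.9 − T = (-15.4 − T)/10.
10·(-37.9 − T) = -15.4 − T → 9·T = -379 − (-15.4) = -363.6.
T = -363.6/9 = -40.4 dBFS.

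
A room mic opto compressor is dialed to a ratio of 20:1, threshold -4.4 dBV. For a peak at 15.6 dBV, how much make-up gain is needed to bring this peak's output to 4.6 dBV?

8 dB

Without make-up, output = threshold + overshoot/20 = -4.4 + 1 = -3.4 dBV.
Gap to target: 8 dB.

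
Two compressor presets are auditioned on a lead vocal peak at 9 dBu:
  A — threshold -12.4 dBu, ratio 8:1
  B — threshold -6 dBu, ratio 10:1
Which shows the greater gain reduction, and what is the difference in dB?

A: overshoot 21.4 dB → output overshoot 2.675 dB → GR 18.725 dB.
B: overshoot 15 dB → output overshoot 1.5 dB → GR 13.5 dB.
A reduces 5.225 dB more.

A, by 5.225 dB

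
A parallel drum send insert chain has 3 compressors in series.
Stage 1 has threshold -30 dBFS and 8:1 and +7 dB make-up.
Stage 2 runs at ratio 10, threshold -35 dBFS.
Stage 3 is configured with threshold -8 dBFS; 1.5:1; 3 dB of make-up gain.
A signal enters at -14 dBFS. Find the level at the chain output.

-30.6 dBFS

Stage 1: 16 dB above -30 dBFS, reduced 8:1 to 2 dB above → -28 dBFS; +7 dB make-up → -21 dBFS.
Stage 2: -21 dBFS is 14 dB over -35 dBFS; at 10:1 that becomes 1.4 dB over, giving -33.6 dBFS.
Stage 3: below threshold (-33.6 ≤ -8); passes unchanged; make-up brings it to -30.6 dBFS.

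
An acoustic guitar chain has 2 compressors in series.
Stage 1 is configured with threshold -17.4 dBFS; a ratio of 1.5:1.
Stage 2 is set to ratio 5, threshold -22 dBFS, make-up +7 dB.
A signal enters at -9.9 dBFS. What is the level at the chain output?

-13.08 dBFS

Stage 1: overshoot 7.5 dB → 7.5/1.5 = 5 dB → -12.4 dBFS.
Stage 2: -12.4 dBFS is 9.6 dB over -22 dBFS; at 5:1 that becomes 1.92 dB over, giving -20.08 dBFS; +7 dB make-up → -13.08 dBFS.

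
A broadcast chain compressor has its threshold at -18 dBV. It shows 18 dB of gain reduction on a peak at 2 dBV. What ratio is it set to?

10:1

Input overshoot = 2 − (-18) = 20 dB.
Output overshoot = 20 − 18 = 2 dB.
Ratio = input overshoot / output overshoot = 20 / 2 = 10.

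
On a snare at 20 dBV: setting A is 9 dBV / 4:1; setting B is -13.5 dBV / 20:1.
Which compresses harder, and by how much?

B, by 23.575 dB

A: 11 dB over, compressed to 2.75 dB over, so 8.25 dB of GR.
B: 33.5 dB over, compressed to 1.675 dB over, so 31.825 dB of GR.
B applies 23.575 dB more gain reduction.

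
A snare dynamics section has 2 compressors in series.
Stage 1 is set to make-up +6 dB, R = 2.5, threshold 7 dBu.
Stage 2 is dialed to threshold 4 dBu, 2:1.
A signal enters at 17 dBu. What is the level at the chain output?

10.5 dBu

Stage 1: 17 dBu is 10 dB over 7 dBu; at 2.5:1 that becomes 4 dB over, giving 11 dBu; +6 dB make-up → 17 dBu.
Stage 2: overshoot 13 dB → 13/2 = 6.5 dB → 10.5 dBu.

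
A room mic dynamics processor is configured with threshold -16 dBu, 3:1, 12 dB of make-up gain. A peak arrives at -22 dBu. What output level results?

-10 dBu

-22 dBu is 6 dB below the -16 dBu threshold, so no gain reduction is applied.
Make-up gain adds 12 dB: -22 + 12 = -10 dBu.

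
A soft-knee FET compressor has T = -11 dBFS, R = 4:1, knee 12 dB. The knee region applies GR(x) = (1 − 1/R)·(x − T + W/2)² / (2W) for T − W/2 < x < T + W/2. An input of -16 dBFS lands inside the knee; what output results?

-16.03125 dBFS

x − T + W/2 = -16 − (-11) + 6 = 1.
GR = (1 − 1/4) × 1² / 24 = 0.75 × 1 / 24 = 0.03125 dB.
Output = -16 − 0.03125 = -16.03125 dBFS.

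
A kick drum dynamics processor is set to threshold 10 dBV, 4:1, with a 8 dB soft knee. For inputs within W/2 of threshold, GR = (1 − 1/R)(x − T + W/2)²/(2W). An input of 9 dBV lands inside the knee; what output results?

8.578125 dBV

x − T + W/2 = 9 − 10 + 4 = 3.
GR = (1 − 1/4) × 3² / 16 = 0.75 × 9 / 16 = 0.421875 dB.
Output = 9 − 0.421875 = 8.578125 dBV.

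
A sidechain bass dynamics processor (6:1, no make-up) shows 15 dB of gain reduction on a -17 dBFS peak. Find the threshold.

-35 dBFS

Gain reduction = -17 − (-32) = 15 dB; output overshoot = GR / (R − 1) = 15 / 5 = 3 dB.
Threshold = output − output overshoot = -32 − 3 = -35 dBFS.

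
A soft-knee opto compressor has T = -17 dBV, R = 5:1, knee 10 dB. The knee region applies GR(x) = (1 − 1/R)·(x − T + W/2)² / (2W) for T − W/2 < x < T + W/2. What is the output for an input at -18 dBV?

-18.64 dBV

x − T + W/2 = -18 − (-17) + 5 = 4.
GR = (1 − 1/5) × 4² / 20 = 0.8 × 16 / 20 = 0.64 dB.
Output = -18 − 0.64 = -18.64 dBV.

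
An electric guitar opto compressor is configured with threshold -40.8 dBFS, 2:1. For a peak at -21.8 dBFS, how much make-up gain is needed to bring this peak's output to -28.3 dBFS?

Overshoot 19 dB → 19/2 = 9.5 dB after compression, so the compressed level is -40.8 + 9.5 = -31.3 dBFS.
Make-up = target − compressed = -28.3 − (-31.3) = 3 dB.

3 dB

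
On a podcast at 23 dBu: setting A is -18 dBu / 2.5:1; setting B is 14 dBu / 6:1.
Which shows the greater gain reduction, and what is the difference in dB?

A, by 17.1 dB

A: overshoot 41 dB → output overshoot 16.4 dB → GR 24.6 dB.
B: overshoot 9 dB → output overshoot 1.5 dB → GR 7.5 dB.
Difference: 17.1 dB in favour of A.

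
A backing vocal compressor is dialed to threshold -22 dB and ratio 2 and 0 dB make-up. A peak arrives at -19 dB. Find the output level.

-19 dB sits 3 dB over threshold.
2:1 compression reduces that to 3/2 = 1.5 dB over.
So the level is -22 + 1.5 = -20.5 dB.

-20.5 dB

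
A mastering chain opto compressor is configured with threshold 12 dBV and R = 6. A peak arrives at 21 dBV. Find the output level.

13.5 dBV

The input is 9 dB above the 12 dBV threshold.
At 6:1 the overshoot is divided by 6, leaving 1.5 dB above threshold.
So the level is 12 + 1.5 = 13.5 dBV.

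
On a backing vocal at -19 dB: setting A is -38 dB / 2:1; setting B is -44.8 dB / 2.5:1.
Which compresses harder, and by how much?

B, by 5.98 dB

A: overshoot 19 dB → output overshoot 9.5 dB → GR 9.5 dB.
B: overshoot 25.8 dB → output overshoot 10.32 dB → GR 15.48 dB.
B applies 5.98 dB more gain reduction.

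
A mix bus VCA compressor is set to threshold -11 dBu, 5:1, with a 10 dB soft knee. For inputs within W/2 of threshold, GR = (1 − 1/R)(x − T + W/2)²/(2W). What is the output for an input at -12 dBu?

-12.64 dBu

x − T + W/2 = -12 − (-11) + 5 = 4.
GR = (1 − 1/5) × 4² / 20 = 0.8 × 16 / 20 = 0.64 dB.
Output = -12 − 0.64 = -12.64 dBu.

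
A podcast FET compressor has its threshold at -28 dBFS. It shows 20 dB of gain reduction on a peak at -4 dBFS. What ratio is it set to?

6:1

Input overshoot = -4 − (-28) = 24 dB.
Output overshoot = 24 − 20 = 4 dB.
Ratio = input overshoot / output overshoot = 24 / 4 = 6.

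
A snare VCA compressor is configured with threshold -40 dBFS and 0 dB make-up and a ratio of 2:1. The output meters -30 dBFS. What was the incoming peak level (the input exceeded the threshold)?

-20 dBFS

The compressed level sits -30 − (-40) = 10 dB over threshold.
Undo the ratio: input overshoot = 10 × 2 = 20 dB, giving input = -20 dBFS.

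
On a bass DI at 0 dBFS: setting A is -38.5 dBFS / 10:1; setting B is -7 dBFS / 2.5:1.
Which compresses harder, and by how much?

A, by 30.45 dB

A: 38.5 dB over, compressed to 3.85 dB over, so 34.65 dB of GR.
B: 7 dB over, compressed to 2.8 dB over, so 4.2 dB of GR.
A reduces 30.45 dB more.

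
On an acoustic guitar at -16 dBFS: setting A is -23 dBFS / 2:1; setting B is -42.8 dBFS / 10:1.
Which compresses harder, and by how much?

B, by 20.62 dB

A: GR = 7 − 7/2 = 3.5 dB.
B: GR = 26.8 − 26.8/10 = 24.12 dB.
B reduces 20.62 dB more.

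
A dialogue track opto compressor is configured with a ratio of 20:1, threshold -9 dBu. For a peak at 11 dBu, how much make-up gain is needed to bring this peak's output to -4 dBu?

Overshoot 20 dB → 20/20 = 1 dB after compression, so the compressed level is -9 + 1 = -8 dBu.
Make-up = target − compressed = -4 − (-8) = 4 dB.

4 dB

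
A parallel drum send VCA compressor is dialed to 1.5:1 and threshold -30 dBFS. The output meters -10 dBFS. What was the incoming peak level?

0 dBFS

Post-compression overshoot = -10 − (-30) = 20 dB.
Undo the ratio: input overshoot = 20 × 1.5 = 30 dB, giving input = 0 dBFS.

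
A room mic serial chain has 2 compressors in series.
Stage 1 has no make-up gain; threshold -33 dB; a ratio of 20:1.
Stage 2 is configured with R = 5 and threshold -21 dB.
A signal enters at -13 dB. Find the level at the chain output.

-32 dB

Stage 1: overshoot 20 dB → 20/20 = 1 dB → -32 dB.
Stage 2: -32 dB ≤ -21 dB, so stage 2 doesn't engage; output -32 dB.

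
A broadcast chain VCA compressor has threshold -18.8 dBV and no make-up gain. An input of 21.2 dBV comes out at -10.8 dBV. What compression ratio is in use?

5:1

Input overshoot = 21.2 − (-18.8) = 40 dB; output overshoot = -10.8 − (-18.8) = 8 dB.
Ratio = 40 / 8 = 5.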